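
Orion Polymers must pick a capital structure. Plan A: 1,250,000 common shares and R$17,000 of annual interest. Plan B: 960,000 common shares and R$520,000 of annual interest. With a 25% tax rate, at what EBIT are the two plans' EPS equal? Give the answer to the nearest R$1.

R$2,185,103

Set EPS_A = EPS_B: (EBIT − R$17,000)(1 − 0.25) ÷ 1,250,000 = (EBIT − R$520,000)(1 − 0.25) ÷ 960,000.
Cancelling (1 − t) and cross-multiplying: 960,000·(EBIT − 17,000) = 1,250,000·(EBIT − 520,000).
EBIT × (1,250,000 − 960,000) = 520,000 × 1,250,000 − 17,000 × 960,000 = 633,680,000,000, so EBIT = 633,680,000,000 ÷ 290,000 = 2,185,103.45.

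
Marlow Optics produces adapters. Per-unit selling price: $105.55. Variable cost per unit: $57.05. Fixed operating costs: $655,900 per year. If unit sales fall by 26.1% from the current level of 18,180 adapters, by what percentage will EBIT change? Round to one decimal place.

-101.9%

Contribution at this volume is 18,180 × $48.50 = $881,730.00.
EBIT = $881,730.00 − $655,900 = $225,830.00.
DOL = contribution ÷ EBIT = $881,730.00 ÷ $225,830.00 = 3.9044.
%ΔEBIT = DOL × %ΔSales = 3.9044 × -26.1% = -101.9%.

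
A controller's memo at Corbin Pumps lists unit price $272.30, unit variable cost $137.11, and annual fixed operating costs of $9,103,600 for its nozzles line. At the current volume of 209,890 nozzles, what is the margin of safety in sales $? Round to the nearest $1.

Contribution margin per unit = $272.30 − $137.11 = $135.19. Break-even units = $9,103,600 ÷ $135.19 = 67,339.30; break-even revenue = 67,339.30 × $272.30 = $18,336,491.46.
Actual sales revenue = 209,890 × $272.30 = $57,153,047.00.
Margin of safety = $57,153,047.00 − $18,336,491.46 = $38,816,556.

$38,816,556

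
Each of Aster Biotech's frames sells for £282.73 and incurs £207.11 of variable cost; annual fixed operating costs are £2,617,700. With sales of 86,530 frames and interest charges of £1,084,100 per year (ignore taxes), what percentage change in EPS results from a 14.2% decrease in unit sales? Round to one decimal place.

Contribution at this volume is 86,530 × £75.62 = £6,543,398.60.
EBIT = £6,543,398.60 − £2,617,700 = £3,925,698.60.
Interest = £1,084,100.00, so EBIT − I = £2,841,598.60.
Degree of combined leverage = contribution ÷ (EBIT − I) = £6,543,398.60 ÷ £2,841,598.60 = 2.3027.
EPS therefore changes by 2.3027 × (-14.2%) = -32.7%.

-32.7%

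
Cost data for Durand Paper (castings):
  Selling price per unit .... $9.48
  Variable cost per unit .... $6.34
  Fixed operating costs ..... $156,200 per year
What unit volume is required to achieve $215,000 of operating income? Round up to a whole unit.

Each unit contributes $9.48 − $6.34 = $3.14.
Need Q such that Q × $3.14 − $156,200 = $215,000, i.e. Q = $371,200 / $3.14 = 118,216.56 → 118,217.

118,217 castings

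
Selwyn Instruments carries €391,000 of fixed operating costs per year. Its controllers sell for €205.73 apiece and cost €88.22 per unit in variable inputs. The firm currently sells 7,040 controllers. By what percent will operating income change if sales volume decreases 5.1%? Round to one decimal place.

-9.7%

At 7,040 units, contribution = 7,040 × €117.51 = €827,270.40.
EBIT = €827,270.40 − €391,000 = €436,270.40.
DOL = contribution ÷ EBIT = €827,270.40 ÷ €436,270.40 = 1.8962.
So EBIT moves 1.8962 × (-5.1%) = -9.7%.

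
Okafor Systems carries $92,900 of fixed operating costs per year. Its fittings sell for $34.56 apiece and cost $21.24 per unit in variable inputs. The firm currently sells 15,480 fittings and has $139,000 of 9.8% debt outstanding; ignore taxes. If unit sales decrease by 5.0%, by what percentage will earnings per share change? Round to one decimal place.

-10.3%

Contribution at this volume is 15,480 × $13.32 = $206,193.60.
Subtracting fixed costs: EBIT = $206,193.60 − $92,900 = $113,293.60.
After interest of $13,622.00, pre-tax earnings = $99,671.60.
Degree of combined leverage = contribution ÷ (EBIT − I) = $206,193.60 ÷ $99,671.60 = 2.0687.
EPS therefore changes by 2.0687 × (-5.0%) = -10.3%.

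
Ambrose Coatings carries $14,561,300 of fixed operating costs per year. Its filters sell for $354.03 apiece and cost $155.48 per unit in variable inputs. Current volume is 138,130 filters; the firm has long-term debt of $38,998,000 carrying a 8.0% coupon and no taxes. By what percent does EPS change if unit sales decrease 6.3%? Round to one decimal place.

Contribution at this volume is 138,130 × $198.55 = $27,425,711.50.
Subtracting fixed costs: EBIT = $27,425,711.50 − $14,561,300 = $12,864,411.50.
After interest of $3,119,840.00, pre-tax earnings = $9,744,571.50.
Degree of combined leverage = contribution ÷ (EBIT − I) = $27,425,711.50 ÷ $9,744,571.50 = 2.8145.
%ΔEPS = DCL × %ΔSales = 2.8145 × -6.3% = -17.7%.

-17.7%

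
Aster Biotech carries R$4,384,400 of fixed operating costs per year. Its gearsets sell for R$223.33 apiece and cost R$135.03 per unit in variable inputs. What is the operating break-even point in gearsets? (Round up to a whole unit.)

Unit CM = price − variable cost = R$223.33 − R$135.03 = R$88.30.
Units to break even: R$4,384,400 ÷ R$88.30 = 49,653.45, rounded up to 49,654.

49,654 gearsets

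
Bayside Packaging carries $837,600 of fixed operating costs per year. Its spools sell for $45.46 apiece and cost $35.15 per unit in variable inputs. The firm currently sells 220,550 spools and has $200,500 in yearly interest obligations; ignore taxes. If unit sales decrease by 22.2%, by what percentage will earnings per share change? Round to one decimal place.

At 220,550 units, contribution = 220,550 × $10.31 = $2,273,870.50.
EBIT = $2,273,870.50 − $837,600 = $1,436,270.50.
After interest of $200,500.00, pre-tax earnings = $1,235,770.50.
DCL = total CM / (EBIT − I) = $2,273,870.50 / $1,235,770.50 = 1.8400.
%ΔEPS = DCL × %ΔSales = 1.8400 × -22.2% = -40.8%.

-40.8%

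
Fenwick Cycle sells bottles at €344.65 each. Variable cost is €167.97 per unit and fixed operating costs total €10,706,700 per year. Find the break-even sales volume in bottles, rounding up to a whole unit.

60,600 bottles

Each unit contributes €344.65 − €167.97 = €176.68.
Units to break even: €10,706,700 ÷ €176.68 = 60,599.39, rounded up to 60,600.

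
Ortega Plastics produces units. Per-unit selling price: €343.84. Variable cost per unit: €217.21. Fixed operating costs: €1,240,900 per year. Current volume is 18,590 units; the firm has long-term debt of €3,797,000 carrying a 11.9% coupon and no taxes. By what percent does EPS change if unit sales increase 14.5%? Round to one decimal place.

At 18,590 units, contribution = 18,590 × €126.63 = €2,354,051.70.
Operating income = contribution − fixed costs = €2,354,051.70 − €1,240,900 = €1,113,151.70.
Interest = €451,843.00, so EBIT − I = €661,308.70.
Degree of combined leverage = contribution ÷ (EBIT − I) = €2,354,051.70 ÷ €661,308.70 = 3.5597.
EPS therefore changes by 3.5597 × (+14.5%) = +51.6%.

+51.6%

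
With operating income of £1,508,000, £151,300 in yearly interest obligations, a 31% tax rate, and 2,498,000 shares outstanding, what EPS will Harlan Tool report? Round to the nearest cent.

£0.37

Pre-tax income = £1,508,000 − £151,300.00 = £1,356,700.00.
After tax at 31%: net income = £1,356,700.00 × 0.69 = £936,123.00.
Per share: £936,123.00 / 2,498,000 shares = £0.37.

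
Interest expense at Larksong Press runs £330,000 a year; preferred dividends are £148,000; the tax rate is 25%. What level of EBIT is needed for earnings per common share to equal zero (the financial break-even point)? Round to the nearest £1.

Grossing the preferred dividend up to pre-tax terms: £148,000 / (1 − 0.25) = £197,333.33.
EPS = 0 when EBIT covers interest plus the pre-tax preferred burden: £330,000 + £197,333.33 = £527,333.33.

£527,333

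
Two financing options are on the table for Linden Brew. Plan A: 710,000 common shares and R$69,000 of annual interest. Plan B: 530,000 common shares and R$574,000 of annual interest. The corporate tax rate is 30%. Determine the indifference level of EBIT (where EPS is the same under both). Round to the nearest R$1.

Set EPS_A = EPS_B: (EBIT − R$69,000)(1 − 0.30) ÷ 710,000 = (EBIT − R$574,000)(1 − 0.30) ÷ 530,000.
Cancelling (1 − t) and cross-multiplying: 530,000·(EBIT − 69,000) = 710,000·(EBIT − 574,000).
EBIT × (710,000 − 530,000) = 574,000 × 710,000 − 69,000 × 530,000 = 370,970,000,000, so EBIT = 370,970,000,000 ÷ 180,000 = 2,060,944.44.

R$2,060,944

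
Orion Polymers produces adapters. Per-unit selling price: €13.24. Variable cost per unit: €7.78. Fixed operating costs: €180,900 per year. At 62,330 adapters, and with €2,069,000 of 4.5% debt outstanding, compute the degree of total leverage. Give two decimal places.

5.13

Contribution at this volume is 62,330 × €5.46 = €340,321.80.
EBIT = €340,321.80 − €180,900 = €159,421.80. Interest = €93,105.00, so EBIT − I = €66,316.80.
Degree of total leverage = total CM / (EBIT − interest) = €340,321.80 / €66,316.80 = 5.1318.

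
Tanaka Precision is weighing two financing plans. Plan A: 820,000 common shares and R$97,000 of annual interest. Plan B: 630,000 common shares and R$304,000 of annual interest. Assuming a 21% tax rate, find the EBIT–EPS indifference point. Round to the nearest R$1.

R$990,368

Set EPS_A = EPS_B: (EBIT − R$97,000)(1 − 0.21) ÷ 820,000 = (EBIT − R$304,000)(1 − 0.21) ÷ 630,000.
Cancelling (1 − t) and cross-multiplying: 630,000·(EBIT − 97,000) = 820,000·(EBIT − 304,000).
Solving, EBIT = (304,000·820,000 − 97,000·630,000) / (820,000 − 630,000) = 188,170,000,000 / 190,000 = 990,368.42.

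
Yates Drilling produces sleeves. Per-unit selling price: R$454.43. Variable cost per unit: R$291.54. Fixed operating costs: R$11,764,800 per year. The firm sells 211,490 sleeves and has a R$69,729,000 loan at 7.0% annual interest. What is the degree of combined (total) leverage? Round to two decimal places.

Total contribution margin = 211,490 × R$162.89 = R$34,449,606.10.
Operating income = contribution − fixed costs = R$34,449,606.10 − R$11,764,800 = R$22,684,806.10. Interest = R$4,881,030.00, so EBIT − I = R$17,803,776.10.
DCL = contribution ÷ (EBIT − I) = R$34,449,606.10 ÷ R$17,803,776.10 = 1.9350.

1.93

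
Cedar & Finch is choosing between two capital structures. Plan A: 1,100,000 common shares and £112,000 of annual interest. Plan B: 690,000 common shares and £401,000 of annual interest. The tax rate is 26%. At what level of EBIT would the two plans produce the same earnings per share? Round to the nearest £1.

Set EPS_A = EPS_B: (EBIT − £112,000)(1 − 0.26) ÷ 1,100,000 = (EBIT − £401,000)(1 − 0.26) ÷ 690,000.
The (1 − t) factor cancels: (EBIT − 112,000) × 690,000 = (EBIT − 401,000) × 1,100,000.
EBIT × (1,100,000 − 690,000) = 401,000 × 1,100,000 − 112,000 × 690,000 = 363,820,000,000, so EBIT = 363,820,000,000 ÷ 410,000 = 887,365.85.

£887,366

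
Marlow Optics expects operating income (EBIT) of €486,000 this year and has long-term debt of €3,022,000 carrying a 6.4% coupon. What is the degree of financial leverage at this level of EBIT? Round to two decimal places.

1.66

Annual interest charges come to €193,408.00.
DFL = EBIT ÷ (EBIT − I) = €486,000 ÷ (€486,000 − €193,408.00) = €486,000 ÷ €292,592.00 = 1.6610.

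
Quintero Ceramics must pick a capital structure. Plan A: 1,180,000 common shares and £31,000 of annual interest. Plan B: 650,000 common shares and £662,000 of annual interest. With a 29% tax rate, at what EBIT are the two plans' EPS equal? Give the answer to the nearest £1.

At indifference, (EBIT − 31,000)(1 − t)/1,180,000 = (EBIT − 662,000)(1 − t)/650,000.
Cancelling (1 − t) and cross-multiplying: 650,000·(EBIT − 31,000) = 1,180,000·(EBIT − 662,000).
Solving, EBIT = (662,000·1,180,000 − 31,000·650,000) / (1,180,000 − 650,000) = 761,010,000,000 / 530,000 = 1,435,867.92.

£1,435,868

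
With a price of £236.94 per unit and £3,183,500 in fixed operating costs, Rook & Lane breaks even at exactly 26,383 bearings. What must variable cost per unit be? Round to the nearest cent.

At break-even, FC = Q × (P − VC), so P − VC = £3,183,500 ÷ 26,383 = £120.6648.
Variable cost per unit = £236.94 − £120.6648 = £116.28.

£116.28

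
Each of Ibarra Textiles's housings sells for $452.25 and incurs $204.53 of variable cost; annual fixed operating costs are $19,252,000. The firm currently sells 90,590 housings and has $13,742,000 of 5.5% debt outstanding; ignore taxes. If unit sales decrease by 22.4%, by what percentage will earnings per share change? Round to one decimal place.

-206.6%

Total contribution margin = 90,590 × $247.72 = $22,440,954.80.
EBIT = $22,440,954.80 − $19,252,000 = $3,188,954.80.
Interest = $755,810.00, so EBIT − I = $2,433,144.80.
Degree of combined leverage = contribution ÷ (EBIT − I) = $22,440,954.80 ÷ $2,433,144.80 = 9.2230.
%ΔEPS = DCL × %ΔSales = 9.2230 × -22.4% = -206.6%.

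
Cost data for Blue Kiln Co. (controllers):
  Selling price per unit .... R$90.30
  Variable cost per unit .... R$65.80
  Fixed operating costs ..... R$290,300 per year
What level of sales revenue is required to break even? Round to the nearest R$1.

R$1,069,963

Contribution margin per unit = R$90.30 − R$65.80 = R$24.50, a CM ratio of R$24.50 ÷ R$90.30 = 0.2713.
Break-even revenue = fixed costs × price ÷ CM = R$290,300 × R$90.30 ÷ R$24.50 = R$1,069,963.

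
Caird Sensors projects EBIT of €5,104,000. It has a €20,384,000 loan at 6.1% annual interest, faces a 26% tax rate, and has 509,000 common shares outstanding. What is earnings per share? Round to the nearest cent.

€5.61

Interest = €1,243,424.00, so EBT = €5,104,000 − €1,243,424.00 = €3,860,576.00.
After tax at 26%: net income = €3,860,576.00 × 0.74 = €2,856,826.24.
EPS = €2,856,826.24 ÷ 509,000 = €5.61.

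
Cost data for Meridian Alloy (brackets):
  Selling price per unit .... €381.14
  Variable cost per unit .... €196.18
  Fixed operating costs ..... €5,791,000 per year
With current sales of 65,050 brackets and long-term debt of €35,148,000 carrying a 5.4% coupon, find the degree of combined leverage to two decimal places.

Total contribution margin = 65,050 × €184.96 = €12,031,648.00.
Operating income = contribution − fixed costs = €12,031,648.00 − €5,791,000 = €6,240,648.00. Interest = €1,897,992.00.
DOL = €12,031,648.00 ÷ €6,240,648.00 = 1.9279; DFL = €6,240,648.00 ÷ €4,342,656.00 = 1.4371.
Combined leverage = 1.9279 × 1.4371 = 2.7706.

2.77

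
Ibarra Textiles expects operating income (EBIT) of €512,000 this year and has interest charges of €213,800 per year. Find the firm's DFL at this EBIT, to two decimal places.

1.72

Interest = €213,800.00.
Degree of financial leverage = EBIT / (EBIT − interest) = €512,000 / €298,200.00 = 1.7170.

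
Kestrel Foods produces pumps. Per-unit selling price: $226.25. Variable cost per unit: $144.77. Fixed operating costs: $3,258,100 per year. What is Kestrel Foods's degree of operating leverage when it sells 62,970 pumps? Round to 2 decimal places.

At 62,970 units, contribution = 62,970 × $81.48 = $5,130,795.60.
Subtracting fixed costs: EBIT = $5,130,795.60 − $3,258,100 = $1,872,695.60.
Degree of operating leverage = $5,130,795.60 / $1,872,695.60 = 2.7398.

2.74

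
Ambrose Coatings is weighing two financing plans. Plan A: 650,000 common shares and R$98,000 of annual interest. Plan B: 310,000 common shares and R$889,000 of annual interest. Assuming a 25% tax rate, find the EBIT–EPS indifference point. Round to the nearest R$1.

At indifference, (EBIT − 98,000)(1 − t)/650,000 = (EBIT − 889,000)(1 − t)/310,000.
Cancelling (1 − t) and cross-multiplying: 310,000·(EBIT − 98,000) = 650,000·(EBIT − 889,000).
Solving, EBIT = (889,000·650,000 − 98,000·310,000) / (650,000 − 310,000) = 547,470,000,000 / 340,000 = 1,610,205.88.

R$1,610,206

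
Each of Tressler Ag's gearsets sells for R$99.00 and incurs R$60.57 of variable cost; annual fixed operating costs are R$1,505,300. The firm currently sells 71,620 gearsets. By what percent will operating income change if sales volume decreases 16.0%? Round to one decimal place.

At 71,620 units, contribution = 71,620 × R$38.43 = R$2,752,356.60.
Subtracting fixed costs: EBIT = R$2,752,356.60 − R$1,505,300 = R$1,247,056.60.
DOL = contribution ÷ EBIT = R$2,752,356.60 ÷ R$1,247,056.60 = 2.2071.
So EBIT moves 2.2071 × (-16.0%) = -35.3%.

-35.3%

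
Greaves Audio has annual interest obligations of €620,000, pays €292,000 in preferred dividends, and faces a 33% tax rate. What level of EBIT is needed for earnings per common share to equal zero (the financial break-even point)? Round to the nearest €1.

Preferred dividends are paid after tax, so their pre-tax equivalent is €292,000 ÷ (1 − 0.33) = €435,820.90.
EPS = 0 when EBIT covers interest plus the pre-tax preferred burden: €620,000 + €435,820.90 = €1,055,820.90.

€1,055,821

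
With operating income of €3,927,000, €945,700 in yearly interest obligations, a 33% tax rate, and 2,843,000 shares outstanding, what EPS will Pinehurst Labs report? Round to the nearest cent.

Pre-tax income = €3,927,000 − €945,700.00 = €2,981,300.00.
After tax at 33%: net income = €2,981,300.00 × 0.67 = €1,997,471.00.
EPS = €1,997,471.00 ÷ 2,843,000 = €0.70.

€0.70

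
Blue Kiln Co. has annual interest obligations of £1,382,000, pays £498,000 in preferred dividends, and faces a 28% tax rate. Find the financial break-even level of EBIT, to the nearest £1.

Preferred dividends are paid after tax, so their pre-tax equivalent is £498,000 ÷ (1 − 0.28) = £691,666.67.
EPS = 0 when EBIT covers interest plus the pre-tax preferred burden: £1,382,000 + £691,666.67 = £2,073,666.67.

£2,073,667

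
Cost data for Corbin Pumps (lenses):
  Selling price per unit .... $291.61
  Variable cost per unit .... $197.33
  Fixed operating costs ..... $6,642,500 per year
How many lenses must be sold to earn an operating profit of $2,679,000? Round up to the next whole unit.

Each unit contributes $291.61 − $197.33 = $94.28.
Required volume = (fixed costs + target profit) ÷ CM = ($6,642,500 + $2,679,000) ÷ $94.28 = 98,870.39, so 98,871 lenses.

98,871 lenses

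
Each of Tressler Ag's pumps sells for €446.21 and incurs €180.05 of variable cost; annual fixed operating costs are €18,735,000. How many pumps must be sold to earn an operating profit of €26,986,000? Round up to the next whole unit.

Each unit contributes €446.21 − €180.05 = €266.16.
Required volume = (fixed costs + target profit) ÷ CM = (€18,735,000 + €26,986,000) ÷ €266.16 = 171,780.13, so 171,781 pumps.

171,781 pumps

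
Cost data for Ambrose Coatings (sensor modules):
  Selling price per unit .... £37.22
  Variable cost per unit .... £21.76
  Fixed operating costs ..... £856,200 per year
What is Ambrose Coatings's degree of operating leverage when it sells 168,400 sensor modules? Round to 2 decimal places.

1.49

Contribution at this volume is 168,400 × £15.46 = £2,603,464.00.
EBIT = £2,603,464.00 − £856,200 = £1,747,264.00.
DOL = contribution ÷ EBIT = £2,603,464.00 ÷ £1,747,264.00 = 1.4900.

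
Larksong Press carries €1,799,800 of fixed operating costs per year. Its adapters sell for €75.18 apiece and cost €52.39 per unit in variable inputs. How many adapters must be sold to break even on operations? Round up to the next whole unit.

78,974 adapters

Contribution margin per unit = €75.18 − €52.39 = €22.79.
Break-even Q = €1,799,800 / €22.79 = 78,973.23 → 78,974 adapters.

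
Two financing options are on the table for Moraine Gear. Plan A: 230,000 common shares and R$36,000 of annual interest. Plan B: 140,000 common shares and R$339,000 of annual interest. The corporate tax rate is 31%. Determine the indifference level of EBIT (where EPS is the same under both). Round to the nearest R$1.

Set EPS_A = EPS_B: (EBIT − R$36,000)(1 − 0.31) ÷ 230,000 = (EBIT − R$339,000)(1 − 0.31) ÷ 140,000.
Cancelling (1 − t) and cross-multiplying: 140,000·(EBIT − 36,000) = 230,000·(EBIT − 339,000).
Solving, EBIT = (339,000·230,000 − 36,000·140,000) / (230,000 − 140,000) = 72,930,000,000 / 90,000 = 810,333.33.

R$810,333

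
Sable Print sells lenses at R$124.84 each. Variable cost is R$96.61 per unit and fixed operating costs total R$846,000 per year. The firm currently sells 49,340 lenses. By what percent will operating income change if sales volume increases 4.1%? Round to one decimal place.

+10.4%

Contribution at this volume is 49,340 × R$28.23 = R$1,392,868.20.
Operating income = contribution − fixed costs = R$1,392,868.20 − R$846,000 = R$546,868.20.
DOL = contribution ÷ EBIT = R$1,392,868.20 ÷ R$546,868.20 = 2.5470.
%ΔEBIT = DOL × %ΔSales = 2.5470 × +4.1% = +10.4%.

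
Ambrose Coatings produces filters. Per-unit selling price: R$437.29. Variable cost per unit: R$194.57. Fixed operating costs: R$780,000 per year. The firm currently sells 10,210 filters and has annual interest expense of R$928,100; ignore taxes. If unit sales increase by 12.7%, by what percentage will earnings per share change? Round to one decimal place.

At 10,210 units, contribution = 10,210 × R$242.72 = R$2,478,171.20.
Subtracting fixed costs: EBIT = R$2,478,171.20 − R$780,000 = R$1,698,171.20.
After interest of R$928,100.00, pre-tax earnings = R$770,071.20.
DCL = total CM / (EBIT − I) = R$2,478,171.20 / R$770,071.20 = 3.2181.
EPS therefore changes by 3.2181 × (+12.7%) = +40.9%.

+40.9%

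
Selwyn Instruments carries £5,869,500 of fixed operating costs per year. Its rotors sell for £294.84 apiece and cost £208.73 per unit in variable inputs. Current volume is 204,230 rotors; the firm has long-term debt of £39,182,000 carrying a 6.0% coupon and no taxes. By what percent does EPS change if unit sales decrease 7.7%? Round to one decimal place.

-14.5%

Contribution at this volume is 204,230 × £86.11 = £17,586,245.30.
Operating income = contribution − fixed costs = £17,586,245.30 − £5,869,500 = £11,716,745.30.
Interest = £2,350,920.00, so EBIT − I = £9,365,825.30.
DCL = total CM / (EBIT − I) = £17,586,245.30 / £9,365,825.30 = 1.8777.
%ΔEPS = DCL × %ΔSales = 1.8777 × -7.7% = -14.5%.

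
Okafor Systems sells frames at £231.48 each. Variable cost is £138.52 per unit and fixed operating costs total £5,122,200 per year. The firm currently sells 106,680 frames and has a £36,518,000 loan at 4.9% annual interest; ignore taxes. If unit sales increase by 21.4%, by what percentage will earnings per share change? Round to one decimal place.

Total contribution margin = 106,680 × £92.96 = £9,916,972.80.
EBIT = £9,916,972.80 − £5,122,200 = £4,794,772.80.
Interest = £1,789,382.00, so EBIT − I = £3,005,390.80.
DCL = total CM / (EBIT − I) = £9,916,972.80 / £3,005,390.80 = 3.2997.
EPS therefore changes by 3.2997 × (+21.4%) = +70.6%.

+70.6%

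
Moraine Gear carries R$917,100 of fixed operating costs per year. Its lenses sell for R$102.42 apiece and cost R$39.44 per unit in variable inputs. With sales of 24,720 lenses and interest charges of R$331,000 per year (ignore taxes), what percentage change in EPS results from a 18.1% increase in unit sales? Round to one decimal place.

Contribution at this volume is 24,720 × R$62.98 = R$1,556,865.60.
Operating income = contribution − fixed costs = R$1,556,865.60 − R$917,100 = R$639,765.60.
Interest = R$331,000.00, so EBIT − I = R$308,765.60.
DCL = total CM / (EBIT − I) = R$1,556,865.60 / R$308,765.60 = 5.0422.
EPS therefore changes by 5.0422 × (+18.1%) = +91.3%.

+91.3%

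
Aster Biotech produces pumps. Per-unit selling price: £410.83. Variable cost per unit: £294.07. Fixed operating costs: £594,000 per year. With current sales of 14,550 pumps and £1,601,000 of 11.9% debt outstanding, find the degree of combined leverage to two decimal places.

1.86

Total contribution margin = 14,550 × £116.76 = £1,698,858.00.
Operating income = contribution − fixed costs = £1,698,858.00 − £594,000 = £1,104,858.00. Interest = £190,519.00.
DOL = £1,698,858.00 ÷ £1,104,858.00 = 1.5376; DFL = £1,104,858.00 ÷ £914,339.00 = 1.2084.
DCL = DOL × DFL = 1.5376 × 1.2084 = 1.8580.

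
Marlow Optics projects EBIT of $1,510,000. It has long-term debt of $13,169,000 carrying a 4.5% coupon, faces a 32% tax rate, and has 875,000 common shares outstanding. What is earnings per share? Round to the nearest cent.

$0.71

Pre-tax income = $1,510,000 − $592,605.00 = $917,395.00.
Net income = $917,395.00 × (1 − 0.32) = $623,828.60.
EPS = $623,828.60 ÷ 875,000 = $0.71.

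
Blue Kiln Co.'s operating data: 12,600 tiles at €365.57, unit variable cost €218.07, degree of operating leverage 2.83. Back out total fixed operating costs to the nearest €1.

Contribution at this volume is 12,600 × €147.50 = €1,858,500.00.
Since DOL = CM ÷ EBIT, EBIT = €1,858,500.00 ÷ 2.83 = €656,713.78.
And FC = contribution − EBIT = €1,858,500.00 − €656,713.78 = €1,201,786.

€1,201,786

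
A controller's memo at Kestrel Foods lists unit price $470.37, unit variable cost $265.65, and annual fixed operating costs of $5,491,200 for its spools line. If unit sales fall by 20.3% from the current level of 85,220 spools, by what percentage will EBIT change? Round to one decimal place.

-29.6%

At 85,220 units, contribution = 85,220 × $204.72 = $17,446,238.40.
Subtracting fixed costs: EBIT = $17,446,238.40 − $5,491,200 = $11,955,038.40.
Degree of operating leverage = $17,446,238.40 / $11,955,038.40 = 1.4593.
Operating income changes by 1.4593 × -20.3% = -29.6%.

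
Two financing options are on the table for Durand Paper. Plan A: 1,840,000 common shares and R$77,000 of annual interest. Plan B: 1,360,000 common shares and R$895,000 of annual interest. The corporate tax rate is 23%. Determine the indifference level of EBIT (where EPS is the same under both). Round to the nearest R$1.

At indifference, (EBIT − 77,000)(1 − t)/1,840,000 = (EBIT − 895,000)(1 − t)/1,360,000.
Cancelling (1 − t) and cross-multiplying: 1,360,000·(EBIT − 77,000) = 1,840,000·(EBIT − 895,000).
Solving, EBIT = (895,000·1,840,000 − 77,000·1,360,000) / (1,840,000 − 1,360,000) = 1,542,080,000,000 / 480,000 = 3,212,666.67.

R$3,212,667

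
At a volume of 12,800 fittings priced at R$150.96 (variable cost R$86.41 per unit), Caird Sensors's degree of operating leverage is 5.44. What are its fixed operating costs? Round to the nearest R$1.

R$674,358

Contribution at this volume is 12,800 × R$64.55 = R$826,240.00.
DOL = contribution / EBIT, so EBIT = R$826,240.00 / 5.44 = R$151,882.35.
And FC = contribution − EBIT = R$826,240.00 − R$151,882.35 = R$674,358.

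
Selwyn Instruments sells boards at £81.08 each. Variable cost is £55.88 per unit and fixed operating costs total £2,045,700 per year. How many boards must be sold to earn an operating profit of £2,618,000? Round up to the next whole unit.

Unit CM = price − variable cost = £81.08 − £55.88 = £25.20.
Required volume = (fixed costs + target profit) ÷ CM = (£2,045,700 + £2,618,000) ÷ £25.20 = 185,067.46, so 185,068 boards.

185,068 boards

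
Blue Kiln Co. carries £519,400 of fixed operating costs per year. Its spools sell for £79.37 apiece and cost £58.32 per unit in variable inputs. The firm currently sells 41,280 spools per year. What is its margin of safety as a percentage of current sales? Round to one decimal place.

Unit CM = price − variable cost = £79.37 − £58.32 = £21.05. Break-even units = £519,400 ÷ £21.05 = 24,674.58; break-even revenue = 24,674.58 × £79.37 = £1,958,421.76.
Actual sales revenue = 41,280 × £79.37 = £3,276,393.60.
Margin of safety = (£3,276,393.60 − £1,958,421.76) ÷ £3,276,393.60 = 40.2%.

40.2%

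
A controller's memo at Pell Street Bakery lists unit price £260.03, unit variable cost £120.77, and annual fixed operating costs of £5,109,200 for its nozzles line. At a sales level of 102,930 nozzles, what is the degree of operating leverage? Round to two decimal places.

Total contribution margin = 102,930 × £139.26 = £14,334,031.80.
Operating income = contribution − fixed costs = £14,334,031.80 − £5,109,200 = £9,224,831.80.
DOL = contribution ÷ EBIT = £14,334,031.80 ÷ £9,224,831.80 = 1.5539.

1.55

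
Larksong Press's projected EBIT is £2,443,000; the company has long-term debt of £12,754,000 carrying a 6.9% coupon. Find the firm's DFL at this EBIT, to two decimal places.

1.56

Annual interest charges come to £880,026.00.
Degree of financial leverage = EBIT / (EBIT − interest) = £2,443,000 / £1,562,974.00 = 1.5630.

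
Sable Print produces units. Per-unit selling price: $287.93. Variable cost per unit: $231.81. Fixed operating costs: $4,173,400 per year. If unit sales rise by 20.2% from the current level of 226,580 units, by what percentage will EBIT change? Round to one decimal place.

+30.1%

Contribution at this volume is 226,580 × $56.12 = $12,715,669.60.
Operating income = contribution − fixed costs = $12,715,669.60 − $4,173,400 = $8,542,269.60.
DOL = contribution ÷ EBIT = $12,715,669.60 ÷ $8,542,269.60 = 1.4886.
So EBIT moves 1.4886 × (+20.2%) = +30.1%.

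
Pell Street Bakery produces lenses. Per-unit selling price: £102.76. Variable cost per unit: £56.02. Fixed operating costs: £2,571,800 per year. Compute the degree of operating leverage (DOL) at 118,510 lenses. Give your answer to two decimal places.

1.87

At 118,510 units, contribution = 118,510 × £46.74 = £5,539,157.40.
Operating income = contribution − fixed costs = £5,539,157.40 − £2,571,800 = £2,967,357.40.
Degree of operating leverage = £5,539,157.40 / £2,967,357.40 = 1.8667.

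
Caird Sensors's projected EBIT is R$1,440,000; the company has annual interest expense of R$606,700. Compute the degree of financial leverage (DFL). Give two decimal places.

Annual interest charges come to R$606,700.00.
Degree of financial leverage = EBIT / (EBIT − interest) = R$1,440,000 / R$833,300.00 = 1.7281.

1.73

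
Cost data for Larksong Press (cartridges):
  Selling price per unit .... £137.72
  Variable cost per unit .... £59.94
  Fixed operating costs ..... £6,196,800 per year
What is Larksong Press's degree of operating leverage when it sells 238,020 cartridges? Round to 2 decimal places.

At 238,020 units, contribution = 238,020 × £77.78 = £18,513,195.60.
Operating income = contribution − fixed costs = £18,513,195.60 − £6,196,800 = £12,316,395.60.
DOL = contribution ÷ EBIT = £18,513,195.60 ÷ £12,316,395.60 = 1.5031.

1.50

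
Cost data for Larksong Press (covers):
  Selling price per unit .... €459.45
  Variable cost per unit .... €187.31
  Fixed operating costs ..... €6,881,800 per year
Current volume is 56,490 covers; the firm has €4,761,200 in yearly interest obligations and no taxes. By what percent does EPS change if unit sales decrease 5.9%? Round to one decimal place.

At 56,490 units, contribution = 56,490 × €272.14 = €15,373,188.60.
Subtracting fixed costs: EBIT = €15,373,188.60 − €6,881,800 = €8,491,388.60.
After interest of €4,761,200.00, pre-tax earnings = €3,730,188.60.
DCL = total CM / (EBIT − I) = €15,373,188.60 / €3,730,188.60 = 4.1213.
EPS therefore changes by 4.1213 × (-5.9%) = -24.3%.

-24.3%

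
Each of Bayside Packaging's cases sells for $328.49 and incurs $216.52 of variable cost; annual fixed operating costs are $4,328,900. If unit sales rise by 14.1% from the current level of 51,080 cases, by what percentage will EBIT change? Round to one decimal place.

+58.0%

Contribution at this volume is 51,080 × $111.97 = $5,719,427.60.
EBIT = $5,719,427.60 − $4,328,900 = $1,390,527.60.
Degree of operating leverage = $5,719,427.60 / $1,390,527.60 = 4.1131.
So EBIT moves 4.1131 × (+14.1%) = +58.0%.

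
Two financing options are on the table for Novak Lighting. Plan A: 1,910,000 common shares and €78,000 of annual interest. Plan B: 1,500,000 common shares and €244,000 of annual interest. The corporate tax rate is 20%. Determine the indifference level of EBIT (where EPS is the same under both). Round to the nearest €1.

Set EPS_A = EPS_B: (EBIT − €78,000)(1 − 0.20) ÷ 1,910,000 = (EBIT − €244,000)(1 − 0.20) ÷ 1,500,000.
Cancelling (1 − t) and cross-multiplying: 1,500,000·(EBIT − 78,000) = 1,910,000·(EBIT − 244,000).
EBIT × (1,910,000 − 1,500,000) = 244,000 × 1,910,000 − 78,000 × 1,500,000 = 349,040,000,000, so EBIT = 349,040,000,000 ÷ 410,000 = 851,317.07.

€851,317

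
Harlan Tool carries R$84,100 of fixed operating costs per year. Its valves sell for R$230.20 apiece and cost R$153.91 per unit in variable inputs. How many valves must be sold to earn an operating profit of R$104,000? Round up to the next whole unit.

2,466 valves

Each unit contributes R$230.20 − R$153.91 = R$76.29.
Need Q such that Q × R$76.29 − R$84,100 = R$104,000, i.e. Q = R$188,100 / R$76.29 = 2,465.59 → 2,466.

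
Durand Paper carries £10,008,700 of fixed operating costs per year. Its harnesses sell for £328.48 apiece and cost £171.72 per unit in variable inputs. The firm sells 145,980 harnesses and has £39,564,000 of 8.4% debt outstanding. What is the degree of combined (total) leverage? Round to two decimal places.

2.40

Contribution at this volume is 145,980 × £156.76 = £22,883,824.80.
Subtracting fixed costs: EBIT = £22,883,824.80 − £10,008,700 = £12,875,124.80. Interest = £3,323,376.00.
DOL = £22,883,824.80 ÷ £12,875,124.80 = 1.7774; DFL = £12,875,124.80 ÷ £9,551,748.80 = 1.3479.
DCL = DOL × DFL = 1.7774 × 1.3479 = 2.3958.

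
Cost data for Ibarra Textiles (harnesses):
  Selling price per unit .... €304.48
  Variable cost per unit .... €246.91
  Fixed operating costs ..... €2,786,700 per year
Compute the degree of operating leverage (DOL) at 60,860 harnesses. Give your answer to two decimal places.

4.89

At 60,860 units, contribution = 60,860 × €57.57 = €3,503,710.20.
EBIT = €3,503,710.20 − €2,786,700 = €717,010.20.
DOL = contribution ÷ EBIT = €3,503,710.20 ÷ €717,010.20 = 4.8866.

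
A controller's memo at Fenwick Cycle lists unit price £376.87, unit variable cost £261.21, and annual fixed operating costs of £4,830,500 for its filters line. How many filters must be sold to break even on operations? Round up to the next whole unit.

Contribution margin per unit = £376.87 − £261.21 = £115.66.
Units to break even: £4,830,500 ÷ £115.66 = 41,764.66, rounded up to 41,765.

41,765 filters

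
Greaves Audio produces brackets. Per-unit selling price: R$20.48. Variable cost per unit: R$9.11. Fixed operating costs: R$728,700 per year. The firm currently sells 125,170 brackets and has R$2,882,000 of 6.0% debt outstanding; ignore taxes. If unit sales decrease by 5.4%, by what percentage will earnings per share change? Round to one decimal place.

-14.7%

Contribution at this volume is 125,170 × R$11.37 = R$1,423,182.90.
Operating income = contribution − fixed costs = R$1,423,182.90 − R$728,700 = R$694,482.90.
Interest = R$172,920.00, so EBIT − I = R$521,562.90.
Degree of combined leverage = contribution ÷ (EBIT − I) = R$1,423,182.90 ÷ R$521,562.90 = 2.7287.
%ΔEPS = DCL × %ΔSales = 2.7287 × -5.4% = -14.7%.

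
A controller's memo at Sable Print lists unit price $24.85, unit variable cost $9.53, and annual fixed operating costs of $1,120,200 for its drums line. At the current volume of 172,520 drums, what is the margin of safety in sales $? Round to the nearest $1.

$2,470,087

Contribution margin per unit = $24.85 − $9.53 = $15.32. Break-even units = $1,120,200 ÷ $15.32 = 73,120.10; break-even revenue = 73,120.10 × $24.85 = $1,817,034.60.
Actual sales revenue = 172,520 × $24.85 = $4,287,122.00.
Margin of safety = $4,287,122.00 − $1,817,034.60 = $2,470,087.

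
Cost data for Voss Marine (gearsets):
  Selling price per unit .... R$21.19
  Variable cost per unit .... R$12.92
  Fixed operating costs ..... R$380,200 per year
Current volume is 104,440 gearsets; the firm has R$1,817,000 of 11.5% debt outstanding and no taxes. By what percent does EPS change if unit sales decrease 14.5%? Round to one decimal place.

At 104,440 units, contribution = 104,440 × R$8.27 = R$863,718.80.
EBIT = R$863,718.80 − R$380,200 = R$483,518.80.
After interest of R$208,955.00, pre-tax earnings = R$274,563.80.
DCL = total CM / (EBIT − I) = R$863,718.80 / R$274,563.80 = 3.1458.
EPS therefore changes by 3.1458 × (-14.5%) = -45.6%.

-45.6%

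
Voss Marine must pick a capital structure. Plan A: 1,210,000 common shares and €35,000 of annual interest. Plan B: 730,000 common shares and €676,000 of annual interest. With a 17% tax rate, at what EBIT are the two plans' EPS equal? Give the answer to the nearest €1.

€1,650,854

Set EPS_A = EPS_B: (EBIT − €35,000)(1 − 0.17) ÷ 1,210,000 = (EBIT − €676,000)(1 − 0.17) ÷ 730,000.
Cancelling (1 − t) and cross-multiplying: 730,000·(EBIT − 35,000) = 1,210,000·(EBIT − 676,000).
EBIT × (1,210,000 − 730,000) = 676,000 × 1,210,000 − 35,000 × 730,000 = 792,410,000,000, so EBIT = 792,410,000,000 ÷ 480,000 = 1,650,854.17.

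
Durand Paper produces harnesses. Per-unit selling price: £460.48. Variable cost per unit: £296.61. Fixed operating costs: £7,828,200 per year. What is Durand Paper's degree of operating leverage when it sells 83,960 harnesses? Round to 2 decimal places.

Total contribution margin = 83,960 × £163.87 = £13,758,525.20.
EBIT = £13,758,525.20 − £7,828,200 = £5,930,325.20.
So DOL = total CM / EBIT = £13,758,525.20 / £5,930,325.20 = 2.3200.

2.32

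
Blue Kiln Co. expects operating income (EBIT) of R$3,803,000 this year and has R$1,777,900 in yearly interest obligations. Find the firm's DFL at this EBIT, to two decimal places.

1.88

Annual interest charges come to R$1,777,900.00.
DFL = EBIT ÷ (EBIT − I) = R$3,803,000 ÷ (R$3,803,000 − R$1,777,900.00) = R$3,803,000 ÷ R$2,025,100.00 = 1.8779.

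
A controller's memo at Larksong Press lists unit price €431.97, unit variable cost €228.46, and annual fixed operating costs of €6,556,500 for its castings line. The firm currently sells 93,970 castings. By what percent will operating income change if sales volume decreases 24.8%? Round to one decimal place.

At 93,970 units, contribution = 93,970 × €203.51 = €19,123,834.70.
Subtracting fixed costs: EBIT = €19,123,834.70 − €6,556,500 = €12,567,334.70.
Degree of operating leverage = €19,123,834.70 / €12,567,334.70 = 1.5217.
%ΔEBIT = DOL × %ΔSales = 1.5217 × -24.8% = -37.7%.

-37.7%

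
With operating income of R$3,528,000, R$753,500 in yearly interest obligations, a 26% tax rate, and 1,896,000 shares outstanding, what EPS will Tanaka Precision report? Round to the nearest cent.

R$1.08

Pre-tax income = R$3,528,000 − R$753,500.00 = R$2,774,500.00.
After tax at 26%: net income = R$2,774,500.00 × 0.74 = R$2,053,130.00.
EPS = R$2,053,130.00 ÷ 1,896,000 = R$1.08.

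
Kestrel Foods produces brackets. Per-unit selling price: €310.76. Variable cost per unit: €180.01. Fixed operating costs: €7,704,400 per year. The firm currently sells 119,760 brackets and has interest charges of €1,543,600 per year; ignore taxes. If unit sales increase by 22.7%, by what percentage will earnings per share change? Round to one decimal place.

+55.4%

Contribution at this volume is 119,760 × €130.75 = €15,658,620.00.
Subtracting fixed costs: EBIT = €15,658,620.00 − €7,704,400 = €7,954,220.00.
Interest = €1,543,600.00, so EBIT − I = €6,410,620.00.
Degree of combined leverage = contribution ÷ (EBIT − I) = €15,658,620.00 ÷ €6,410,620.00 = 2.4426.
%ΔEPS = DCL × %ΔSales = 2.4426 × +22.7% = +55.4%.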